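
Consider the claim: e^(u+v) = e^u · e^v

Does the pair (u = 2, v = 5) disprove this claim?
Substituting u = 2, v = 5:
LHS = e^(2+5) = e^7 ≈ 1097
RHS = e^2 · e^5 = e^7 ≈ 1097

The sides agree, so this pair does not disprove the claim.

Answer: No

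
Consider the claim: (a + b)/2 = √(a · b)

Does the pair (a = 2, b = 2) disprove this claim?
Substituting a = 2, b = 2:
LHS = (2 + 2)/2 = 2
RHS = √(2 · 2) = 2

The sides agree, so this pair does not disprove the claim.

Answer: No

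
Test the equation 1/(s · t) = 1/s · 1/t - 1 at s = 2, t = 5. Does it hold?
Fails

Substituting s = 2, t = 5:

LHS = 1/(2 · 5) = 1/10
RHS = 1/2 · 1/5 - 1 = -9/10

LHS ≠ RHS, so the equation does not hold at this point.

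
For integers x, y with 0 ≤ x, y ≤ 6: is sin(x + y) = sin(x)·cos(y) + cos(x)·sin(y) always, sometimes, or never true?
The identity holds for every pair in the range. For instance at (x, y) = (3, 0): both sides equal sin(3) ≈ 0.1411.

Answer: Always true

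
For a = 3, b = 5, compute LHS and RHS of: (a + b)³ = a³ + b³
LHS = (3 + 5)³ = 512
RHS = 3³ + 5³ = 152

LHS ≠ RHS, so the equation does not hold here.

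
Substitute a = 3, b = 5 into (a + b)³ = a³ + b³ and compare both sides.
LHS = (3 + 5)³ = 512
RHS = 3³ + 5³ = 152

LHS ≠ RHS, so the equation does not hold here.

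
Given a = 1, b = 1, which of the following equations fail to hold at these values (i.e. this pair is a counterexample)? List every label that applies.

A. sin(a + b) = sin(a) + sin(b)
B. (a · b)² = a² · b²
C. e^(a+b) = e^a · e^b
A

Evaluating each claim at the given values:
A. LHS = sin(2) ≈ 0.9093, RHS = 2·sin(1) ≈ 1.683 → fails here (LHS ≠ RHS)
B. LHS = 1, RHS = 1 → holds here (LHS = RHS)
C. LHS = e^2 ≈ 7.389, RHS = e^2 ≈ 7.389 → holds here (LHS = RHS)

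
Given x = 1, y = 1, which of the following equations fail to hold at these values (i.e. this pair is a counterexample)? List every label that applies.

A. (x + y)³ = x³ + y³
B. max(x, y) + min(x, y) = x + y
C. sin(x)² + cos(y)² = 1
Evaluating each claim at the given values:
A. LHS = 8, RHS = 2 → fails here (LHS ≠ RHS)
B. LHS = 2, RHS = 2 → holds here (LHS = RHS)
C. LHS = cos(1)² + sin(1)² = 1, RHS = 1 → holds here (LHS = RHS)

Answer: A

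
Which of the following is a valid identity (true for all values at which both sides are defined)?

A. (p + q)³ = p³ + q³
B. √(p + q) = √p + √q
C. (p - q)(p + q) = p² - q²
C

A: fails at (3, 3) — LHS = 216, RHS = 54.
B: fails at (2, 3) — LHS = √(5) ≈ 2.236, RHS = √(2) + √(3) ≈ 3.146.
C: holds — e.g. at (2, 5), both sides equal -21.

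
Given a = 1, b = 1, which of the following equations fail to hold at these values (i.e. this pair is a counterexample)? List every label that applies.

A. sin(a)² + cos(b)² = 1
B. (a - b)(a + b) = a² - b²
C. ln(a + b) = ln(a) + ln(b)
C

Evaluating each claim at the given values:
A. LHS = cos(1)² + sin(1)² = 1, RHS = 1 → holds here (LHS = RHS)
B. LHS = 0, RHS = 0 → holds here (LHS = RHS)
C. LHS = ln(2) ≈ 0.6931, RHS = 0 → fails here (LHS ≠ RHS)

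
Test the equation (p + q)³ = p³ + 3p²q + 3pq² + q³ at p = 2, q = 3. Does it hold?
Substituting p = 2, q = 3:

LHS = (2 + 3)³ = 125
RHS = 2³ + 3·2²·3 + 3·2·3² + 3³ = 125

LHS = RHS, so the equation holds at this point.

Answer: Holds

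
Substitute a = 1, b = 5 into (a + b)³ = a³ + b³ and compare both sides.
LHS = (1 + 5)³ = 216
RHS = 1³ + 5³ = 126

LHS ≠ RHS, so the equation does not hold here.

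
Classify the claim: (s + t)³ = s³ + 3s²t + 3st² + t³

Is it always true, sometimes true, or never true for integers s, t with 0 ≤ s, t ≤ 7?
Always true

The identity holds for every pair in the range. For instance at (s, t) = (7, 7): both sides equal 2744.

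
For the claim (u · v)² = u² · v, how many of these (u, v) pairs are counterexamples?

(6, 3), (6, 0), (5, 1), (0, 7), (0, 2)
Testing each pair:
(6, 3): LHS = 324, RHS = 108 → counterexample
(6, 0): LHS = 0, RHS = 0 → satisfies claim
(5, 1): LHS = 25, RHS = 25 → satisfies claim
(0, 7): LHS = 0, RHS = 0 → satisfies claim
(0, 2): LHS = 0, RHS = 0 → satisfies claim

That makes 1 counterexample.

Answer: 1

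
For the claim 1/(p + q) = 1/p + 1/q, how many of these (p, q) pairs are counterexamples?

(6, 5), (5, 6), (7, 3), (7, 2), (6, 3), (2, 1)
Testing each pair:
(6, 5): LHS = 1/11, RHS = 11/30 → counterexample
(5, 6): LHS = 1/11, RHS = 11/30 → counterexample
(7, 3): LHS = 1/10, RHS = 10/21 → counterexample
(7, 2): LHS = 1/9, RHS = 9/14 → counterexample
(6, 3): LHS = 1/9, RHS = 1/2 → counterexample
(2, 1): LHS = 1/3, RHS = 3/2 → counterexample

That makes 6 counterexamples.

Answer: 6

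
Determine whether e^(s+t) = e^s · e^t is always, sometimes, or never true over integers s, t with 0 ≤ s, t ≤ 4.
The identity holds for every pair in the range. For instance at (s, t) = (1, 4): both sides equal e^5 ≈ 148.4.

Answer: Always true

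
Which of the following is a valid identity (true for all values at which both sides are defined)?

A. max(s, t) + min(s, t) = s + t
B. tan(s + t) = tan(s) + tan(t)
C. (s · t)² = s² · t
A

A: holds — e.g. at (2, 2), both sides equal 4.
B: fails at (5, 5) — LHS = tan(10) ≈ 0.6484, RHS = 2·tan(5) ≈ -6.761.
C: fails at (4, 4) — LHS = 256, RHS = 64.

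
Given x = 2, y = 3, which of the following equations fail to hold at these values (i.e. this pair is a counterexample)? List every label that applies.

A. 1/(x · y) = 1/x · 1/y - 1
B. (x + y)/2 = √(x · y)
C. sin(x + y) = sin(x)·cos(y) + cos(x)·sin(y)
A, B

Evaluating each claim at the given values:
A. LHS = 1/6, RHS = -5/6 → fails here (LHS ≠ RHS)
B. LHS = 5/2, RHS = √(6) ≈ 2.449 → fails here (LHS ≠ RHS)
C. LHS = sin(5) ≈ -0.9589, RHS = sin(2)·cos(3) + sin(3)·cos(2) ≈ -0.9589 → holds here (LHS = RHS)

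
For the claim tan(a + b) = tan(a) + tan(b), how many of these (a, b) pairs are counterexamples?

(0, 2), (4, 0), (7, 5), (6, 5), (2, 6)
Testing each pair:
(0, 2): LHS = tan(2) ≈ -2.185, RHS = tan(2) ≈ -2.185 → satisfies claim
(4, 0): LHS = tan(4) ≈ 1.158, RHS = tan(4) ≈ 1.158 → satisfies claim
(7, 5): LHS = tan(12) ≈ -0.6359, RHS = tan(5) + tan(7) ≈ -2.509 → counterexample
(6, 5): LHS = tan(11) ≈ -226, RHS = tan(5) + tan(6) ≈ -3.672 → counterexample
(2, 6): LHS = tan(8) ≈ -6.8, RHS = tan(2) + tan(6) ≈ -2.476 → counterexample

That makes 3 counterexamples.

Answer: 3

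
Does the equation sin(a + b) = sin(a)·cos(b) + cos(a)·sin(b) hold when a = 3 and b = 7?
Holds

Substituting a = 3, b = 7:

LHS = sin(3 + 7) = sin(10) ≈ -0.544
RHS = sin(3)·cos(7) + cos(3)·sin(7) = sin(7)·cos(3) + sin(3)·cos(7) ≈ -0.544

LHS = RHS, so the equation holds at this point.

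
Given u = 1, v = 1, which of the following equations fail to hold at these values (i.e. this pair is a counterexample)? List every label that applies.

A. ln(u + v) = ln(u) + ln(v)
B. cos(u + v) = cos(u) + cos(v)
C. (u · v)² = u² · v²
A, B

Evaluating each claim at the given values:
A. LHS = ln(2) ≈ 0.6931, RHS = 0 → fails here (LHS ≠ RHS)
B. LHS = cos(2) ≈ -0.4161, RHS = 2·cos(1) ≈ 1.081 → fails here (LHS ≠ RHS)
C. LHS = 1, RHS = 1 → holds here (LHS = RHS)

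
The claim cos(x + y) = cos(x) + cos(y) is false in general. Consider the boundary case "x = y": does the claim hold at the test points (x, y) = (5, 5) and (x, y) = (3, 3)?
No, fails at both test points

At (5, 5): LHS = cos(10) ≈ -0.8391 ≠ RHS = 2·cos(5) ≈ 0.5673
At (3, 3): LHS = cos(6) ≈ 0.9602 ≠ RHS = 2·cos(3) ≈ -1.98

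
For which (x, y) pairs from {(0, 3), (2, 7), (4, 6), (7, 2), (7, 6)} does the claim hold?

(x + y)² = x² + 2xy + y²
All pairs

Testing each pair:
(0, 3): LHS = 9, RHS = 9 → holds
(2, 7): LHS = 81, RHS = 81 → holds
(4, 6): LHS = 100, RHS = 100 → holds
(7, 2): LHS = 81, RHS = 81 → holds
(7, 6): LHS = 169, RHS = 169 → holds

Every pair satisfies the claim.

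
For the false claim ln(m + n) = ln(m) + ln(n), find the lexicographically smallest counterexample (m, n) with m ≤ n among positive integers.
Substituting (1, 1) into the claim:
LHS = ln(1 + 1) = ln(2) ≈ 0.6931
RHS = ln(1) + ln(1) = 0

Since LHS ≠ RHS, this pair disproves the claim, and no lexicographically smaller pair (m ≤ n, positive integers) does.

For instance (1, 5) is also a counterexample (LHS = ln(6) ≈ 1.792, RHS = ln(5) ≈ 1.609), but it's lexicographically larger.

Answer: (m, n) = (1, 1)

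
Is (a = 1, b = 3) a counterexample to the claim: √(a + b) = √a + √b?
Substituting a = 1, b = 3:
LHS = √(1 + 3) = 2
RHS = √1 + √3 = 1 + √(3) ≈ 2.732

Since LHS ≠ RHS, this pair disproves the claim.

Answer: Yes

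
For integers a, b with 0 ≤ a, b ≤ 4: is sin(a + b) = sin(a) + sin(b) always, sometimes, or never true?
Sometimes true

It holds at (a, b) = (0, 1) (both sides equal sin(1) ≈ 0.8415), but fails at (a, b) = (4, 2) (LHS = sin(6) ≈ -0.2794, RHS = sin(4) + sin(2) ≈ 0.1525).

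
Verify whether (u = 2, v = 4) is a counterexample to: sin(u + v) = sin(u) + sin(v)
Substituting u = 2, v = 4:
LHS = sin(2 + 4) = sin(6) ≈ -0.2794
RHS = sin(2) + sin(4) ≈ 0.1525

Since LHS ≠ RHS, this pair disproves the claim.

Answer: Yes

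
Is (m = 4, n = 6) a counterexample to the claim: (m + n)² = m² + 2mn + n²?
Substituting m = 4, n = 6:
LHS = (4 + 6)² = 100
RHS = 4² + 2·4·6 + 6² = 100

The sides agree, so this pair does not disprove the claim.

Answer: No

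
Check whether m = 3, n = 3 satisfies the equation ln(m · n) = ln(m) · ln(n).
Fails

Substituting m = 3, n = 3:

LHS = ln(3 · 3) = ln(9) ≈ 2.197
RHS = ln(3) · ln(3) = ln(3)² ≈ 1.207

LHS ≠ RHS, so the equation does not hold at this point.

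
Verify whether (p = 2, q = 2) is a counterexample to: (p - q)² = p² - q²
No

Substituting p = 2, q = 2:
LHS = (2 - 2)² = 0
RHS = 2² - 2² = 0

The sides agree, so this pair does not disprove the claim.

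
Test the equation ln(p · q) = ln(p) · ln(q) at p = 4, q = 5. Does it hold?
Substituting p = 4, q = 5:

LHS = ln(4 · 5) = ln(20) ≈ 2.996
RHS = ln(4) · ln(5) ≈ 2.231

LHS ≠ RHS, so the equation does not hold at this point.

Answer: Fails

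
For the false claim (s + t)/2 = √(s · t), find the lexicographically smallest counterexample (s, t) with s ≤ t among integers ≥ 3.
Substituting (3, 4) into the claim:
LHS = (3 + 4)/2 = 7/2
RHS = √(3 · 4) = 2·√(3) ≈ 3.464

Since LHS ≠ RHS, this pair disproves the claim, and no lexicographically smaller pair (s ≤ t, integers ≥ 3) does.

For instance (4, 9) is also a counterexample (LHS = 13/2, RHS = 6), but it's lexicographically larger.

Answer: (s, t) = (3, 4)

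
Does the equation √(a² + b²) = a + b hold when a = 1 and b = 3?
Fails

Substituting a = 1, b = 3:

LHS = √(1² + 3²) = √(10) ≈ 3.162
RHS = 1 + 3 = 4

LHS ≠ RHS, so the equation does not hold at this point.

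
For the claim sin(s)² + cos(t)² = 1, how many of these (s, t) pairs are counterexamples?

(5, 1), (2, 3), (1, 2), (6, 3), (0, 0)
Testing each pair:
(5, 1): LHS = cos(1)² + sin(5)² ≈ 1.211, RHS = 1 → counterexample
(2, 3): LHS = sin(2)² + cos(3)² ≈ 1.807, RHS = 1 → counterexample
(1, 2): LHS = cos(2)² + sin(1)² ≈ 0.8813, RHS = 1 → counterexample
(6, 3): LHS = sin(6)² + cos(3)² ≈ 1.058, RHS = 1 → counterexample
(0, 0): LHS = 1, RHS = 1 → satisfies claim

That makes 4 counterexamples.

Answer: 4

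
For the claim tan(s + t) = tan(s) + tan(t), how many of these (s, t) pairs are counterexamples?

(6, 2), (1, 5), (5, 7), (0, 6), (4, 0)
Testing each pair:
(6, 2): LHS = tan(8) ≈ -6.8, RHS = tan(2) + tan(6) ≈ -2.476 → counterexample
(1, 5): LHS = tan(6) ≈ -0.291, RHS = tan(5) + tan(1) ≈ -1.823 → counterexample
(5, 7): LHS = tan(12) ≈ -0.6359, RHS = tan(5) + tan(7) ≈ -2.509 → counterexample
(0, 6): LHS = tan(6) ≈ -0.291, RHS = tan(6) ≈ -0.291 → satisfies claim
(4, 0): LHS = tan(4) ≈ 1.158, RHS = tan(4) ≈ 1.158 → satisfies claim

That makes 3 counterexamples.

Answer: 3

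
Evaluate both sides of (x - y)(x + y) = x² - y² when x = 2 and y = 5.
LHS = (2 - 5)(2 + 5) = -21
RHS = 2² - 5² = -21

LHS = RHS: the two sides agree.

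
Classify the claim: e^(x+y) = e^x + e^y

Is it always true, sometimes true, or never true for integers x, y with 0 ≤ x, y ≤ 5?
The claim fails for every pair in the range. For instance at (x, y) = (0, 1): LHS = e ≈ 2.718, RHS = 1 + e ≈ 3.718.

Answer: Never true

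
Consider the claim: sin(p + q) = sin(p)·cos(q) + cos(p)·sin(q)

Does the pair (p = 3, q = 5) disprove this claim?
Substituting p = 3, q = 5:
LHS = sin(3 + 5) = sin(8) ≈ 0.9894
RHS = sin(3)·cos(5) + cos(3)·sin(5) = sin(3)·cos(5) + sin(5)·cos(3) ≈ 0.9894

The sides agree, so this pair does not disprove the claim.

Answer: No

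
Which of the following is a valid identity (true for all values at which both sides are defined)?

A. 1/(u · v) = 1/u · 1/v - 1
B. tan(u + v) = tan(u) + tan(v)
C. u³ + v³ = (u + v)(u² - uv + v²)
A: fails at (1, 4) — LHS = 1/4, RHS = -3/4.
B: fails at (1, 4) — LHS = tan(5) ≈ -3.381, RHS = tan(4) + tan(1) ≈ 2.715.
C: holds — e.g. at (2, 4), both sides equal 72.

Answer: C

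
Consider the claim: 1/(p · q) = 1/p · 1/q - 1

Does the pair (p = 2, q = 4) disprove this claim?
Yes

Substituting p = 2, q = 4:
LHS = 1/(2 · 4) = 1/8
RHS = 1/2 · 1/4 - 1 = -7/8

Since LHS ≠ RHS, this pair disproves the claim.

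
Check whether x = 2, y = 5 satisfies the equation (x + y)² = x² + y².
Substituting x = 2, y = 5:

LHS = (2 + 5)² = 49
RHS = 2² + 5² = 29

LHS ≠ RHS, so the equation does not hold at this point.

Answer: Fails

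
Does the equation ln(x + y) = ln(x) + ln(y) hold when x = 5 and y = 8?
Fails

Substituting x = 5, y = 8:

LHS = ln(5 + 8) = ln(13) ≈ 2.565
RHS = ln(5) + ln(8) ≈ 3.689

LHS ≠ RHS, so the equation does not hold at this point.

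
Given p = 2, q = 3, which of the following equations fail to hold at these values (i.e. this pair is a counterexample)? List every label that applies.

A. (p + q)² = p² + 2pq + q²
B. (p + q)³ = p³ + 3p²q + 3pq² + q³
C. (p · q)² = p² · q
C

Evaluating each claim at the given values:
A. LHS = 25, RHS = 25 → holds here (LHS = RHS)
B. LHS = 125, RHS = 125 → holds here (LHS = RHS)
C. LHS = 36, RHS = 12 → fails here (LHS ≠ RHS)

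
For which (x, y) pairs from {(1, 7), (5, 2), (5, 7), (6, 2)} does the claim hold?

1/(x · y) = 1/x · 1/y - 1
Testing each pair:
(1, 7): LHS = 1/7, RHS = -6/7 → fails
(5, 2): LHS = 1/10, RHS = -9/10 → fails
(5, 7): LHS = 1/35, RHS = -34/35 → fails
(6, 2): LHS = 1/12, RHS = -11/12 → fails

No pair satisfies the claim.

Answer: None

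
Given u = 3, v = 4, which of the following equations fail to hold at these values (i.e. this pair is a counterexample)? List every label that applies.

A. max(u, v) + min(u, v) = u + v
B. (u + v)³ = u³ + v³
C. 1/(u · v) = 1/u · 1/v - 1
B, C

Evaluating each claim at the given values:
A. LHS = 7, RHS = 7 → holds here (LHS = RHS)
B. LHS = 343, RHS = 91 → fails here (LHS ≠ RHS)
C. LHS = 1/12, RHS = -11/12 → fails here (LHS ≠ RHS)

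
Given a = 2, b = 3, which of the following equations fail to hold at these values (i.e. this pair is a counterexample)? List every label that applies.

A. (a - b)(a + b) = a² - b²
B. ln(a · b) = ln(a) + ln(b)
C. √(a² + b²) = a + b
Evaluating each claim at the given values:
A. LHS = -5, RHS = -5 → holds here (LHS = RHS)
B. LHS = ln(6) ≈ 1.792, RHS = ln(2) + ln(3) ≈ 1.792 → holds here (LHS = RHS)
C. LHS = √(13) ≈ 3.606, RHS = 5 → fails here (LHS ≠ RHS)

Answer: C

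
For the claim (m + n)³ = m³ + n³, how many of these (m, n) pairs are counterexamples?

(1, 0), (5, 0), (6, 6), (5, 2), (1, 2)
Testing each pair:
(1, 0): LHS = 1, RHS = 1 → satisfies claim
(5, 0): LHS = 125, RHS = 125 → satisfies claim
(6, 6): LHS = 1728, RHS = 432 → counterexample
(5, 2): LHS = 343, RHS = 133 → counterexample
(1, 2): LHS = 27, RHS = 9 → counterexample

That makes 3 counterexamples.

Answer: 3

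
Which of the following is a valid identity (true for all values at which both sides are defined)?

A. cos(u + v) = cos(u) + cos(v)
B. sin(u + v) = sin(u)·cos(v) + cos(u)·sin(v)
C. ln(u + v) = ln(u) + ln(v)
B

A: fails at (3, 7) — LHS = cos(10) ≈ -0.8391, RHS = cos(3) + cos(7) ≈ -0.2361.
B: holds — e.g. at (5, 8), both sides equal sin(13) ≈ 0.4202.
C: fails at (4, 4) — LHS = ln(8) ≈ 2.079, RHS = 2·ln(4) ≈ 2.773.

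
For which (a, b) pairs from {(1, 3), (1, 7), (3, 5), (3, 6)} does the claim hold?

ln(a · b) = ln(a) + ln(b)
Testing each pair:
(1, 3): LHS = ln(3) ≈ 1.099, RHS = ln(3) ≈ 1.099 → holds
(1, 7): LHS = ln(7) ≈ 1.946, RHS = ln(7) ≈ 1.946 → holds
(3, 5): LHS = ln(15) ≈ 2.708, RHS = ln(3) + ln(5) ≈ 2.708 → holds
(3, 6): LHS = ln(18) ≈ 2.89, RHS = ln(3) + ln(6) ≈ 2.89 → holds

Every pair satisfies the claim.

Answer: All pairs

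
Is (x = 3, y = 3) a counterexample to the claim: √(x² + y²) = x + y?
Substituting x = 3, y = 3:
LHS = √(3² + 3²) = 3·√(2) ≈ 4.243
RHS = 3 + 3 = 6

Since LHS ≠ RHS, this pair disproves the claim.

Answer: Yes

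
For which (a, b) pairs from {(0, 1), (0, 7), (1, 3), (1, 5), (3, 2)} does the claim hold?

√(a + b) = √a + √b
(0, 1), (0, 7)

Testing each pair:
(0, 1): LHS = 1, RHS = 1 → holds
(0, 7): LHS = √(7) ≈ 2.646, RHS = √(7) ≈ 2.646 → holds
(1, 3): LHS = 2, RHS = 1 + √(3) ≈ 2.732 → fails
(1, 5): LHS = √(6) ≈ 2.449, RHS = 1 + √(5) ≈ 3.236 → fails
(3, 2): LHS = √(5) ≈ 2.236, RHS = √(2) + √(3) ≈ 3.146 → fails

2 of 5 pairs satisfy the claim.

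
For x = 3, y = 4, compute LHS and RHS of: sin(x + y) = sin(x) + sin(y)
LHS = sin(3 + 4) = sin(7) ≈ 0.657
RHS = sin(3) + sin(4) ≈ -0.6157

LHS ≠ RHS (they differ by about 1.273), so the equation does not hold here.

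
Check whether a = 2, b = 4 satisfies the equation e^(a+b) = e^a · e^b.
Holds

Substituting a = 2, b = 4:

LHS = e^(2+4) = e^6 ≈ 403.4
RHS = e^2 · e^4 = e^6 ≈ 403.4

LHS = RHS, so the equation holds at this point.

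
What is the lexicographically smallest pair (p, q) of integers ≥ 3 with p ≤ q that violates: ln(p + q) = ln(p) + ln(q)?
Substituting (3, 3) into the claim:
LHS = ln(3 + 3) = ln(6) ≈ 1.792
RHS = ln(3) + ln(3) = 2·ln(3) ≈ 2.197

Since LHS ≠ RHS, this pair disproves the claim, and no lexicographically smaller pair (p ≤ q, integers ≥ 3) does.

For instance (5, 9) is also a counterexample (LHS = ln(14) ≈ 2.639, RHS = ln(5) + ln(9) ≈ 3.807), but it's lexicographically larger.

Answer: (p, q) = (3, 3)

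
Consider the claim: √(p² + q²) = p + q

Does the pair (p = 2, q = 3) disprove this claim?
Substituting p = 2, q = 3:
LHS = √(2² + 3²) = √(13) ≈ 3.606
RHS = 2 + 3 = 5

Since LHS ≠ RHS, this pair disproves the claim.

Answer: Yes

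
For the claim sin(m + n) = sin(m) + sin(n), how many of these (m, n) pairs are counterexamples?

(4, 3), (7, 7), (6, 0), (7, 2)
Testing each pair:
(4, 3): LHS = sin(7) ≈ 0.657, RHS = sin(4) + sin(3) ≈ -0.6157 → counterexample
(7, 7): LHS = sin(14) ≈ 0.9906, RHS = 2·sin(7) ≈ 1.314 → counterexample
(6, 0): LHS = sin(6) ≈ -0.2794, RHS = sin(6) ≈ -0.2794 → satisfies claim
(7, 2): LHS = sin(9) ≈ 0.4121, RHS = sin(7) + sin(2) ≈ 1.566 → counterexample

That makes 3 counterexamples.

Answer: 3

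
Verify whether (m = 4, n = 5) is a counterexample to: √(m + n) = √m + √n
Yes

Substituting m = 4, n = 5:
LHS = √(4 + 5) = 3
RHS = √4 + √5 = 2 + √(5) ≈ 4.236

Since LHS ≠ RHS, this pair disproves the claim.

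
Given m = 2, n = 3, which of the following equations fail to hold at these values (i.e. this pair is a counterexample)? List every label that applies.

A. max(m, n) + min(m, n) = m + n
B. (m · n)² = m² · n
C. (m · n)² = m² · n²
B

Evaluating each claim at the given values:
A. LHS = 5, RHS = 5 → holds here (LHS = RHS)
B. LHS = 36, RHS = 12 → fails here (LHS ≠ RHS)
C. LHS = 36, RHS = 36 → holds here (LHS = RHS)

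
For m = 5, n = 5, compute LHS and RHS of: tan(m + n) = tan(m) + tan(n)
LHS = tan(5 + 5) = tan(10) ≈ 0.6484
RHS = tan(5) + tan(5) = 2·tan(5) ≈ -6.761

LHS ≠ RHS (they differ by about 7.409), so the equation does not hold here.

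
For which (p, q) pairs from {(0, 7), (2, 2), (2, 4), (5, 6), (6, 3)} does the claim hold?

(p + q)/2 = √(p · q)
(2, 2)

Testing each pair:
(0, 7): LHS = 7/2, RHS = 0 → fails
(2, 2): LHS = 2, RHS = 2 → holds
(2, 4): LHS = 3, RHS = 2·√(2) ≈ 2.828 → fails
(5, 6): LHS = 11/2, RHS = √(30) ≈ 5.477 → fails
(6, 3): LHS = 9/2, RHS = 3·√(2) ≈ 4.243 → fails

1 of 5 pairs satisfies the claim.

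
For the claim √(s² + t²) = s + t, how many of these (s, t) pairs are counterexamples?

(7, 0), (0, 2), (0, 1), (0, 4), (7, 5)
1

Testing each pair:
(7, 0): LHS = 7, RHS = 7 → satisfies claim
(0, 2): LHS = 2, RHS = 2 → satisfies claim
(0, 1): LHS = 1, RHS = 1 → satisfies claim
(0, 4): LHS = 4, RHS = 4 → satisfies claim
(7, 5): LHS = √(74) ≈ 8.602, RHS = 12 → counterexample

That makes 1 counterexample.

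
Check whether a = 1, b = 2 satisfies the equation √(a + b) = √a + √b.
Substituting a = 1, b = 2:

LHS = √(1 + 2) = √(3) ≈ 1.732
RHS = √1 + √2 = 1 + √(2) ≈ 2.414

LHS ≠ RHS, so the equation does not hold at this point.

Answer: Fails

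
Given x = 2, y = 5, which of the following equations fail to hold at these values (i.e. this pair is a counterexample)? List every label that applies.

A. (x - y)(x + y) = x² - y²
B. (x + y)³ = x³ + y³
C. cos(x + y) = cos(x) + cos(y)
Evaluating each claim at the given values:
A. LHS = -21, RHS = -21 → holds here (LHS = RHS)
B. LHS = 343, RHS = 133 → fails here (LHS ≠ RHS)
C. LHS = cos(7) ≈ 0.7539, RHS = cos(2) + cos(5) ≈ -0.1325 → fails here (LHS ≠ RHS)

Answer: B, C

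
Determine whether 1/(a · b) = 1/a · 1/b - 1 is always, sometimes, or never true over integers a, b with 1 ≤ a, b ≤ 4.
Never true

The claim fails for every pair in the range. For instance at (a, b) = (2, 2): LHS = 1/4, RHS = -3/4.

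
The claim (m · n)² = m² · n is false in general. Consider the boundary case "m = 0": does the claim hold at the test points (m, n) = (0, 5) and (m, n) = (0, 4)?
At (0, 5): LHS = 0, RHS = 0 → equal
At (0, 4): LHS = 0, RHS = 0 → equal

So the claim does hold at both of these boundary points, even though it is not an identity.

Answer: Yes, holds at both test points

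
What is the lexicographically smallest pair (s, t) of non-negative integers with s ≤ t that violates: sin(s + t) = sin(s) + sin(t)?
(s, t) = (1, 1)

Substituting (1, 1) into the claim:
LHS = sin(1 + 1) = sin(2) ≈ 0.9093
RHS = sin(1) + sin(1) = 2·sin(1) ≈ 1.683

Since LHS ≠ RHS, this pair disproves the claim, and no lexicographically smaller pair (s ≤ t, non-negative integers) does.

For instance (7, 7) is also a counterexample (LHS = sin(14) ≈ 0.9906, RHS = 2·sin(7) ≈ 1.314), but it's lexicographically larger.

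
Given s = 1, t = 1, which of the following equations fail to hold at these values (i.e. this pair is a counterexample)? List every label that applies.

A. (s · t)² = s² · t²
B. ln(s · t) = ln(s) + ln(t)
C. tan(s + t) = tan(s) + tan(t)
C

Evaluating each claim at the given values:
A. LHS = 1, RHS = 1 → holds here (LHS = RHS)
B. LHS = 0, RHS = 0 → holds here (LHS = RHS)
C. LHS = tan(2) ≈ -2.185, RHS = 2·tan(1) ≈ 3.115 → fails here (LHS ≠ RHS)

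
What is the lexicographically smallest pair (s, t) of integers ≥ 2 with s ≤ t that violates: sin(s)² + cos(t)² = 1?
(s, t) = (2, 3)

At (2, 2): both sides equal 1, so it holds there.

Substituting (2, 3) into the claim:
LHS = sin(2)² + cos(3)² ≈ 1.807
RHS = 1

Since LHS ≠ RHS, this pair disproves the claim, and no lexicographically smaller pair (s ≤ t, integers ≥ 2) does.

For instance (2, 7) is also a counterexample (LHS = cos(7)² + sin(2)² ≈ 1.395, RHS = 1), but it's lexicographically larger.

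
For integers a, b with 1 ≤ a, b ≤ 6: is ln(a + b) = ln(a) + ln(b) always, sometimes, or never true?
It holds at (a, b) = (2, 2) (both sides equal ln(4) ≈ 1.386), but fails at (a, b) = (5, 1) (LHS = ln(6) ≈ 1.792, RHS = ln(5) ≈ 1.609).

Answer: Sometimes true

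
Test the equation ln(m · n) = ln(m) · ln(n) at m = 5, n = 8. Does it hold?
Substituting m = 5, n = 8:

LHS = ln(5 · 8) = ln(40) ≈ 3.689
RHS = ln(5) · ln(8) ≈ 3.347

LHS ≠ RHS, so the equation does not hold at this point.

Answer: Fails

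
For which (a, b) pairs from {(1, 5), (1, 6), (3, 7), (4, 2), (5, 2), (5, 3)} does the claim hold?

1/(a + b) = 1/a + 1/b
Testing each pair:
(1, 5): LHS = 1/6, RHS = 6/5 → fails
(1, 6): LHS = 1/7, RHS = 7/6 → fails
(3, 7): LHS = 1/10, RHS = 10/21 → fails
(4, 2): LHS = 1/6, RHS = 3/4 → fails
(5, 2): LHS = 1/7, RHS = 7/10 → fails
(5, 3): LHS = 1/8, RHS = 8/15 → fails

No pair satisfies the claim.

Answer: None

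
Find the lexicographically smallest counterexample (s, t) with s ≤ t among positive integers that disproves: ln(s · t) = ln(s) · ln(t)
(s, t) = (1, 2)

Substituting (1, 2) into the claim:
LHS = ln(1 · 2) = ln(2) ≈ 0.6931
RHS = ln(1) · ln(2) = 0

Since LHS ≠ RHS, this pair disproves the claim, and no lexicographically smaller pair (s ≤ t, positive integers) does.

For instance (1, 7) is also a counterexample (LHS = ln(7) ≈ 1.946, RHS = 0), but it's lexicographically larger.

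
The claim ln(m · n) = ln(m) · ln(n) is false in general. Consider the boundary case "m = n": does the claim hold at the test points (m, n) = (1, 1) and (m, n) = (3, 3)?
Only at (1, 1)

At (1, 1): LHS = 0, RHS = 0 → equal
At (3, 3): LHS = ln(9) ≈ 2.197 ≠ RHS = ln(3)² ≈ 1.207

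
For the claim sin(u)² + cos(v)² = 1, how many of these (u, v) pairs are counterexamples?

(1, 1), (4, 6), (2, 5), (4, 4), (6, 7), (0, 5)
Testing each pair:
(1, 1): LHS = cos(1)² + sin(1)² = 1, RHS = 1 → satisfies claim
(4, 6): LHS = sin(4)² + cos(6)² ≈ 1.495, RHS = 1 → counterexample
(2, 5): LHS = cos(5)² + sin(2)² ≈ 0.9073, RHS = 1 → counterexample
(4, 4): LHS = cos(4)² + sin(4)² = 1, RHS = 1 → satisfies claim
(6, 7): LHS = sin(6)² + cos(7)² ≈ 0.6464, RHS = 1 → counterexample
(0, 5): LHS = cos(5)² ≈ 0.08046, RHS = 1 → counterexample

That makes 4 counterexamples.

Answer: 4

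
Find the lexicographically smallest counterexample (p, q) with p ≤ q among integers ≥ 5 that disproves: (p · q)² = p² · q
(p, q) = (5, 5)

Substituting (5, 5) into the claim:
LHS = (5 · 5)² = 625
RHS = 5² · 5 = 125

Since LHS ≠ RHS, this pair disproves the claim, and no lexicographically smaller pair (p ≤ q, integers ≥ 5) does.

For instance (8, 11) is also a counterexample (LHS = 7744, RHS = 704), but it's lexicographically larger.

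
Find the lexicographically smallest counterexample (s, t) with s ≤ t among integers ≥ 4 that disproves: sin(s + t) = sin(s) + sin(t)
(s, t) = (4, 4)

Substituting (4, 4) into the claim:
LHS = sin(4 + 4) = sin(8) ≈ 0.9894
RHS = sin(4) + sin(4) = 2·sin(4) ≈ -1.514

Since LHS ≠ RHS, this pair disproves the claim, and no lexicographically smaller pair (s ≤ t, integers ≥ 4) does.

For instance (7, 10) is also a counterexample (LHS = sin(17) ≈ -0.9614, RHS = sin(10) + sin(7) ≈ 0.113), but it's lexicographically larger.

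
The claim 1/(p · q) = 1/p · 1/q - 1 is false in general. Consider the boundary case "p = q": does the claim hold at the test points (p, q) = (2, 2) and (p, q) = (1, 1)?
No, fails at both test points

At (2, 2): LHS = 1/4 ≠ RHS = -3/4
At (1, 1): LHS = 1 ≠ RHS = 0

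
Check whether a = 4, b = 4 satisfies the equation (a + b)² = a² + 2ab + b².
Substituting a = 4, b = 4:

LHS = (4 + 4)² = 64
RHS = 4² + 2·4·4 + 4² = 64

LHS = RHS, so the equation holds at this point.

Answer: Holds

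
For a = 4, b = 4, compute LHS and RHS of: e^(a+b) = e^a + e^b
LHS = e^(4+4) = e^8 ≈ 2981
RHS = e^4 + e^4 = 2·e^4 ≈ 109.2

LHS ≠ RHS (they differ by about 2872), so the equation does not hold here.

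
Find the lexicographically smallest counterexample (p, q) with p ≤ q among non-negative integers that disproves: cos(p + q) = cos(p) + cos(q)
(p, q) = (0, 0)

Substituting (0, 0) into the claim:
LHS = cos(0 + 0) = 1
RHS = cos(0) + cos(0) = 2

Since LHS ≠ RHS, this pair disproves the claim, and no lexicographically smaller pair (p ≤ q, non-negative integers) does.

For instance (4, 4) is also a counterexample (LHS = cos(8) ≈ -0.1455, RHS = 2·cos(4) ≈ -1.307), but it's lexicographically larger.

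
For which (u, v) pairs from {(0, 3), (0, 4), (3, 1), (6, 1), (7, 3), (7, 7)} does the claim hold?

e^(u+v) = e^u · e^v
All pairs

Testing each pair:
(0, 3): LHS = e^3 ≈ 20.09, RHS = e^3 ≈ 20.09 → holds
(0, 4): LHS = e^4 ≈ 54.6, RHS = e^4 ≈ 54.6 → holds
(3, 1): LHS = e^4 ≈ 54.6, RHS = e^4 ≈ 54.6 → holds
(6, 1): LHS = e^7 ≈ 1097, RHS = e^7 ≈ 1097 → holds
(7, 3): LHS = e^10 ≈ 22026.5, RHS = e^10 ≈ 22026.5 → holds
(7, 7): LHS = e^14 ≈ 1202604.3, RHS = e^14 ≈ 1202604.3 → holds

Every pair satisfies the claim.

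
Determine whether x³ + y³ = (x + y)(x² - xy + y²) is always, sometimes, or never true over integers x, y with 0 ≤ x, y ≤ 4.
The identity holds for every pair in the range. For instance at (x, y) = (2, 1): both sides equal 9.

Answer: Always true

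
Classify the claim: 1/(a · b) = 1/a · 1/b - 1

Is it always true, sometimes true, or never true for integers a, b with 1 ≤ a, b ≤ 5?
The claim fails for every pair in the range. For instance at (a, b) = (1, 3): LHS = 1/3, RHS = -2/3.

Answer: Never true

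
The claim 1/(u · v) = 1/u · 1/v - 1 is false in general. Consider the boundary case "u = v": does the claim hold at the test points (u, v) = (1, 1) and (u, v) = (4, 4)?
No, fails at both test points

At (1, 1): LHS = 1 ≠ RHS = 0
At (4, 4): LHS = 1/16 ≠ RHS = -15/16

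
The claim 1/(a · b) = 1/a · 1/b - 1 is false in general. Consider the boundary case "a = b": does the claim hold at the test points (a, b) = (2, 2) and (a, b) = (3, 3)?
At (2, 2): LHS = 1/4 ≠ RHS = -3/4
At (3, 3): LHS = 1/9 ≠ RHS = -8/9

Answer: No, fails at both test points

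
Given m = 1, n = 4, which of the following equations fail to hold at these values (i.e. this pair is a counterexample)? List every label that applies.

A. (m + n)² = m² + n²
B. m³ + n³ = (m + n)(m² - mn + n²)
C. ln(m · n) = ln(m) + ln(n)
A

Evaluating each claim at the given values:
A. LHS = 25, RHS = 17 → fails here (LHS ≠ RHS)
B. LHS = 65, RHS = 65 → holds here (LHS = RHS)
C. LHS = ln(4) ≈ 1.386, RHS = ln(4) ≈ 1.386 → holds here (LHS = RHS)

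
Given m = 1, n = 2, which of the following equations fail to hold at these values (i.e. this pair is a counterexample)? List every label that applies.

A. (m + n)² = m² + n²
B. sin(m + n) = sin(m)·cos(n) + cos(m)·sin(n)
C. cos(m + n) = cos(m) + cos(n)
A, C

Evaluating each claim at the given values:
A. LHS = 9, RHS = 5 → fails here (LHS ≠ RHS)
B. LHS = sin(3) ≈ 0.1411, RHS = sin(1)·cos(2) + sin(2)·cos(1) ≈ 0.1411 → holds here (LHS = RHS)
C. LHS = cos(3) ≈ -0.99, RHS = cos(2) + cos(1) ≈ 0.1242 → fails here (LHS ≠ RHS)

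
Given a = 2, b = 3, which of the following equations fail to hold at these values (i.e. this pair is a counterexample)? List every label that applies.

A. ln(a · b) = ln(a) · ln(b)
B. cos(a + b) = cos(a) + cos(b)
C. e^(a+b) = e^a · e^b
A, B

Evaluating each claim at the given values:
A. LHS = ln(6) ≈ 1.792, RHS = ln(2)·ln(3) ≈ 0.7615 → fails here (LHS ≠ RHS)
B. LHS = cos(5) ≈ 0.2837, RHS = cos(3) + cos(2) ≈ -1.406 → fails here (LHS ≠ RHS)
C. LHS = e^5 ≈ 148.4, RHS = e^5 ≈ 148.4 → holds here (LHS = RHS)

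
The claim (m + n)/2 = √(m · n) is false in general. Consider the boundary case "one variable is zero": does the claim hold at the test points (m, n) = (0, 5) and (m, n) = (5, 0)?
At (0, 5): LHS = 5/2 ≠ RHS = 0
At (5, 0): LHS = 5/2 ≠ RHS = 0

Answer: No, fails at both test points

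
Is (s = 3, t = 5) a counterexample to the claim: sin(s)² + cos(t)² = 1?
Yes

Substituting s = 3, t = 5:
LHS = sin(3)² + cos(5)² ≈ 0.1004
RHS = 1

Since LHS ≠ RHS, this pair disproves the claim.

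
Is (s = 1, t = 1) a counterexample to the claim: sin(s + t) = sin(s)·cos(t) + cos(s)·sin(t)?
Substituting s = 1, t = 1:
LHS = sin(1 + 1) = sin(2) ≈ 0.9093
RHS = sin(1)·cos(1) + cos(1)·sin(1) = 2·sin(1)·cos(1) ≈ 0.9093

The sides agree, so this pair does not disprove the claim.

Answer: No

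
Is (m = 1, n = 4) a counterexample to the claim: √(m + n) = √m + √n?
Yes

Substituting m = 1, n = 4:
LHS = √(1 + 4) = √(5) ≈ 2.236
RHS = √1 + √4 = 3

Since LHS ≠ RHS, this pair disproves the claim.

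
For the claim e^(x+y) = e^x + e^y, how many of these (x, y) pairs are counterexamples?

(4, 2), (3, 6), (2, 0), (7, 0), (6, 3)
Testing each pair:
(4, 2): LHS = e^6 ≈ 403.4, RHS = e^2 + e^4 ≈ 61.99 → counterexample
(3, 6): LHS = e^9 ≈ 8103, RHS = e^3 + e^6 ≈ 423.5 → counterexample
(2, 0): LHS = e^2 ≈ 7.389, RHS = 1 + e^2 ≈ 8.389 → counterexample
(7, 0): LHS = e^7 ≈ 1097, RHS = 1 + e^7 ≈ 1098 → counterexample
(6, 3): LHS = e^9 ≈ 8103, RHS = e^3 + e^6 ≈ 423.5 → counterexample

That makes 5 counterexamples.

Answer: 5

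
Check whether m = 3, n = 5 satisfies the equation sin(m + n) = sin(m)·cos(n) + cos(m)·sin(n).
Substituting m = 3, n = 5:

LHS = sin(3 + 5) = sin(8) ≈ 0.9894
RHS = sin(3)·cos(5) + cos(3)·sin(5) = sin(3)·cos(5) + sin(5)·cos(3) ≈ 0.9894

LHS = RHS, so the equation holds at this point.

Answer: Holds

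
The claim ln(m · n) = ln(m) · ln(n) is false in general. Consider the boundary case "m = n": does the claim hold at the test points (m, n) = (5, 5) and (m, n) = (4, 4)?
At (5, 5): LHS = ln(25) ≈ 3.219 ≠ RHS = ln(5)² ≈ 2.59
At (4, 4): LHS = ln(16) ≈ 2.773 ≠ RHS = ln(4)² ≈ 1.922

Answer: No, fails at both test points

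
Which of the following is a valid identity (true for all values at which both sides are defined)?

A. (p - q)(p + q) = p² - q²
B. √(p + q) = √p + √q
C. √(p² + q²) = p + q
A

A: holds — e.g. at (2, 2), both sides equal 0.
B: fails at (4, 4) — LHS = 2·√(2) ≈ 2.828, RHS = 4.
C: fails at (4, 5) — LHS = √(41) ≈ 6.403, RHS = 9.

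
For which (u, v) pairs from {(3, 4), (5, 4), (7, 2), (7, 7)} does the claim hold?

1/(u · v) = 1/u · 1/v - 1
None

Testing each pair:
(3, 4): LHS = 1/12, RHS = -11/12 → fails
(5, 4): LHS = 1/20, RHS = -19/20 → fails
(7, 2): LHS = 1/14, RHS = -13/14 → fails
(7, 7): LHS = 1/49, RHS = -48/49 → fails

No pair satisfies the claim.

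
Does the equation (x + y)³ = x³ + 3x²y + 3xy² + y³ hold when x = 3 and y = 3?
Holds

Substituting x = 3, y = 3:

LHS = (3 + 3)³ = 216
RHS = 3³ + 3·3²·3 + 3·3·3² + 3³ = 216

LHS = RHS, so the equation holds at this point.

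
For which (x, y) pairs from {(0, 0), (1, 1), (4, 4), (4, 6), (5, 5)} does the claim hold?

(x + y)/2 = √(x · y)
(0, 0), (1, 1), (4, 4), (5, 5)

Testing each pair:
(0, 0): LHS = 0, RHS = 0 → holds
(1, 1): LHS = 1, RHS = 1 → holds
(4, 4): LHS = 4, RHS = 4 → holds
(4, 6): LHS = 5, RHS = 2·√(6) ≈ 4.899 → fails
(5, 5): LHS = 5, RHS = 5 → holds

4 of 5 pairs satisfy the claim.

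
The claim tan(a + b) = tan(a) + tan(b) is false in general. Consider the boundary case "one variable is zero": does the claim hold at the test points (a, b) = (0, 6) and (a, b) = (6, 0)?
At (0, 6): LHS = tan(6) ≈ -0.291, RHS = tan(6) ≈ -0.291 → equal
At (6, 0): LHS = tan(6) ≈ -0.291, RHS = tan(6) ≈ -0.291 → equal

So the claim does hold at both of these boundary points, even though it is not an identity.

Answer: Yes, holds at both test points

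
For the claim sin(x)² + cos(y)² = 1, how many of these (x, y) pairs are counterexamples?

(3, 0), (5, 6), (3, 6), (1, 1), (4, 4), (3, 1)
4

Testing each pair:
(3, 0): LHS = sin(3)² + 1 ≈ 1.02, RHS = 1 → counterexample
(5, 6): LHS = sin(5)² + cos(6)² ≈ 1.841, RHS = 1 → counterexample
(3, 6): LHS = sin(3)² + cos(6)² ≈ 0.9418, RHS = 1 → counterexample
(1, 1): LHS = cos(1)² + sin(1)² = 1, RHS = 1 → satisfies claim
(4, 4): LHS = cos(4)² + sin(4)² = 1, RHS = 1 → satisfies claim
(3, 1): LHS = sin(3)² + cos(1)² ≈ 0.3118, RHS = 1 → counterexample

That makes 4 counterexamples.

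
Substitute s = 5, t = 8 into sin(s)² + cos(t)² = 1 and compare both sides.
LHS = sin(5)² + cos(8)² ≈ 0.9407
RHS = 1

LHS ≠ RHS (they differ by about 0.05929), so the equation does not hold here.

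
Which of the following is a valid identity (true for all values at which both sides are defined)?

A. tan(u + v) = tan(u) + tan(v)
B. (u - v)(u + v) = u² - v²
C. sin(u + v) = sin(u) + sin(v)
B

A: fails at (4, 4) — LHS = tan(8) ≈ -6.8, RHS = 2·tan(4) ≈ 2.316.
B: holds — e.g. at (3, 3), both sides equal 0.
C: fails at (2, 7) — LHS = sin(9) ≈ 0.4121, RHS = sin(7) + sin(2) ≈ 1.566.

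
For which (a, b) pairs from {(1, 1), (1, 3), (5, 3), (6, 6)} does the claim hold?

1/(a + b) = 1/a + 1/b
None

Testing each pair:
(1, 1): LHS = 1/2, RHS = 2 → fails
(1, 3): LHS = 1/4, RHS = 4/3 → fails
(5, 3): LHS = 1/8, RHS = 8/15 → fails
(6, 6): LHS = 1/12, RHS = 1/3 → fails

No pair satisfies the claim.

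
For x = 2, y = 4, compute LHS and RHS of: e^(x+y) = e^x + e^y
LHS = e^(2+4) = e^6 ≈ 403.4
RHS = e^2 + e^4 ≈ 61.99

LHS ≠ RHS (they differ by about 341.4), so the equation does not hold here.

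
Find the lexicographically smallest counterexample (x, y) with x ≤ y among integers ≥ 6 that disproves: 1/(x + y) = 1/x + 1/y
Substituting (6, 6) into the claim:
LHS = 1/(6 + 6) = 1/12
RHS = 1/6 + 1/6 = 1/3

Since LHS ≠ RHS, this pair disproves the claim, and no lexicographically smaller pair (x ≤ y, integers ≥ 6) does.

For instance (6, 8) is also a counterexample (LHS = 1/14, RHS = 7/24), but it's lexicographically larger.

Answer: (x, y) = (6, 6)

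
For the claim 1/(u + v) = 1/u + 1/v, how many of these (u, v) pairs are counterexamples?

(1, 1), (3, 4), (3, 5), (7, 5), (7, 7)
5

Testing each pair:
(1, 1): LHS = 1/2, RHS = 2 → counterexample
(3, 4): LHS = 1/7, RHS = 7/12 → counterexample
(3, 5): LHS = 1/8, RHS = 8/15 → counterexample
(7, 5): LHS = 1/12, RHS = 12/35 → counterexample
(7, 7): LHS = 1/14, RHS = 2/7 → counterexample

That makes 5 counterexamples.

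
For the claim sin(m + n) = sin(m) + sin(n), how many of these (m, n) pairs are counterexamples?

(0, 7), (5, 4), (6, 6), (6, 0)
Testing each pair:
(0, 7): LHS = sin(7) ≈ 0.657, RHS = sin(7) ≈ 0.657 → satisfies claim
(5, 4): LHS = sin(9) ≈ 0.4121, RHS = sin(5) + sin(4) ≈ -1.716 → counterexample
(6, 6): LHS = sin(12) ≈ -0.5366, RHS = 2·sin(6) ≈ -0.5588 → counterexample
(6, 0): LHS = sin(6) ≈ -0.2794, RHS = sin(6) ≈ -0.2794 → satisfies claim

That makes 2 counterexamples.

Answer: 2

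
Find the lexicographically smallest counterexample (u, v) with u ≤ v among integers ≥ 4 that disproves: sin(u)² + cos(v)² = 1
(u, v) = (4, 5)

Substituting (4, 5) into the claim:
LHS = sin(4)² + cos(5)² ≈ 0.6532
RHS = 1

Since LHS ≠ RHS, this pair disproves the claim, and no lexicographically smaller pair (u ≤ v, integers ≥ 4) does.

For instance (7, 9) is also a counterexample (LHS = sin(7)² + cos(9)² ≈ 1.262, RHS = 1), but it's lexicographically larger.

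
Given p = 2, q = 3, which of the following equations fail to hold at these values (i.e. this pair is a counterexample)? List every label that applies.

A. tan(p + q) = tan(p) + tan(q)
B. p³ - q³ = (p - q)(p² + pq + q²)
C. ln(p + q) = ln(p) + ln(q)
A, C

Evaluating each claim at the given values:
A. LHS = tan(5) ≈ -3.381, RHS = tan(2) + tan(3) ≈ -2.328 → fails here (LHS ≠ RHS)
B. LHS = -19, RHS = -19 → holds here (LHS = RHS)
C. LHS = ln(5) ≈ 1.609, RHS = ln(2) + ln(3) ≈ 1.792 → fails here (LHS ≠ RHS)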